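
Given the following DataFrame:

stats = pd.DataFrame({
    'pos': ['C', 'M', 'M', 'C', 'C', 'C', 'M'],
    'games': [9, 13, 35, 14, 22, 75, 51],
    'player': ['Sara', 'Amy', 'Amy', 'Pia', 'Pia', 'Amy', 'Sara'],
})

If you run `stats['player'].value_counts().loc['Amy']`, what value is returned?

3

value_counts of player:
player
Amy     3
Sara    2
Pia     2
Name: count, dtype: int64
value at index 'Amy' → 3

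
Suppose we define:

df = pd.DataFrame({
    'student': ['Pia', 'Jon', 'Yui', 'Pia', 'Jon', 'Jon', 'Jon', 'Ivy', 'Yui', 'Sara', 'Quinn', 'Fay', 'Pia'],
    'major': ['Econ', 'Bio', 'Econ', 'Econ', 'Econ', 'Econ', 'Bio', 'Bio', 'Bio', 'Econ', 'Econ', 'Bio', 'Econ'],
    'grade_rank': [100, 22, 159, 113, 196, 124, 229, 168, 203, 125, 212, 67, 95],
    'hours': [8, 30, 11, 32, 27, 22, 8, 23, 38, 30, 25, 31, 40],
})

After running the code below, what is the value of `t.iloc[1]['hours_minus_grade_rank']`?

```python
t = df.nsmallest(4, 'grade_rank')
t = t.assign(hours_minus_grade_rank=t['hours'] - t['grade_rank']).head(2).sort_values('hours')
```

-36

take 4 rows with smallest grade_rank:
   student major  grade_rank  hours
1      Jon   Bio          22     30
11     Fay   Bio          67     31
12     Pia  Econ          95     40
0      Pia  Econ         100      8
add column hours_minus_grade_rank = t['hours'] - t['grade_rank']:
   student major  grade_rank  hours  hours_minus_grade_rank
1      Jon   Bio          22     30                       8
11     Fay   Bio          67     31                     -36
12     Pia  Econ          95     40                     -55
0      Pia  Econ         100      8                     -92
take first 2 rows:
   student major  grade_rank  hours  hours_minus_grade_rank
1      Jon   Bio          22     30                       8
11     Fay   Bio          67     31                     -36
sort by hours:
   student major  grade_rank  hours  hours_minus_grade_rank
1      Jon   Bio          22     30                       8
11     Fay   Bio          67     31                     -36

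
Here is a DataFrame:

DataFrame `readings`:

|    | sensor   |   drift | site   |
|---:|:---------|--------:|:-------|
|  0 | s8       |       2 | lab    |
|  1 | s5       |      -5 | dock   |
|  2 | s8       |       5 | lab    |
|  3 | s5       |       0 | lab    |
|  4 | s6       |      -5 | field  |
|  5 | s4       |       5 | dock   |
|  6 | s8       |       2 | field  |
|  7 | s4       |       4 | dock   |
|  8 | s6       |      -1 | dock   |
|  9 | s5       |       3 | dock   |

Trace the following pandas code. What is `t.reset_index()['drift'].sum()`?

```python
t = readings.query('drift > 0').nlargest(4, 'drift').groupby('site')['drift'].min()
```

8

filter rows where drift > 0:
  sensor  drift   site
0     s8      2    lab
2     s8      5    lab
5     s4      5   dock
6     s8      2  field
7     s4      4   dock
9     s5      3   dock
take 4 rows with largest drift:
  sensor  drift  site
2     s8      5   lab
5     s4      5  dock
7     s4      4  dock
9     s5      3  dock
group by site, min of drift:
site
dock    3
lab     5
Name: drift, dtype: int64
reset_index():
   site  drift
0  dock      3
1   lab      5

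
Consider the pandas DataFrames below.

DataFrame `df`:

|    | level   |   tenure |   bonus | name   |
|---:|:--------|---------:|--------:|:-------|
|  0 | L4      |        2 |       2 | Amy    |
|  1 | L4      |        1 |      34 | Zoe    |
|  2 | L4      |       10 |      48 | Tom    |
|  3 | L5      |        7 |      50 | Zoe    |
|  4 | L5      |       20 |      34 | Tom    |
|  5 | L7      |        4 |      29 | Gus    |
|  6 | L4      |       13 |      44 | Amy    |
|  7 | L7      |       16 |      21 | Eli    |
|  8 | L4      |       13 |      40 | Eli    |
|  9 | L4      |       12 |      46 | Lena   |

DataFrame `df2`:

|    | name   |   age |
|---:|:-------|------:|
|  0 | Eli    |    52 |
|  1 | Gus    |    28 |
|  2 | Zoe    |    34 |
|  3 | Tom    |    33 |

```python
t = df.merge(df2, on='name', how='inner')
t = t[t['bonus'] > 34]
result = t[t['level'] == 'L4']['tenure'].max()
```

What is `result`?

merge on 'name' (how='inner') → 7 rows:
  level  tenure  bonus name  age
0    L4       1     34  Zoe   34
1    L4      10     48  Tom   33
2    L5       7     50  Zoe   34
3    L5      20     34  Tom   33
4    L7       4     29  Gus   28
5    L7      16     21  Eli   52
6    L4      13     40  Eli   52
filter rows where bonus > 34:
  level  tenure  bonus name  age
1    L4      10     48  Tom   33
2    L5       7     50  Zoe   34
6    L4      13     40  Eli   52
filter rows where level == 'L4':
  level  tenure  bonus name  age
1    L4      10     48  Tom   33
6    L4      13     40  Eli   52
Then the max of column 'tenure': 13

13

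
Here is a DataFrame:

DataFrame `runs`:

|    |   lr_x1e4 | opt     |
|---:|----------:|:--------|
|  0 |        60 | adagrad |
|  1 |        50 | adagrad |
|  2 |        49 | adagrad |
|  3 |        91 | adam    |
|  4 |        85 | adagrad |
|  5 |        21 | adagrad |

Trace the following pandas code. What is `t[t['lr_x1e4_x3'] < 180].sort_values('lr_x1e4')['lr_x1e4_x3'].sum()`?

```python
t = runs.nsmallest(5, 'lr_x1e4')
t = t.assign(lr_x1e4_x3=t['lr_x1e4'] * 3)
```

360

take 5 rows with smallest lr_x1e4:
   lr_x1e4      opt
5       21  adagrad
2       49  adagrad
1       50  adagrad
0       60  adagrad
4       85  adagrad
add column lr_x1e4_x3 = t['lr_x1e4'] * 3:
   lr_x1e4      opt  lr_x1e4_x3
5       21  adagrad          63
2       49  adagrad         147
1       50  adagrad         150
0       60  adagrad         180
4       85  adagrad         255
filter rows where lr_x1e4_x3 < 180:
   lr_x1e4      opt  lr_x1e4_x3
5       21  adagrad          63
2       49  adagrad         147
1       50  adagrad         150
sort by lr_x1e4:
   lr_x1e4      opt  lr_x1e4_x3
5       21  adagrad          63
2       49  adagrad         147
1       50  adagrad         150
sum of column 'lr_x1e4_x3' → 360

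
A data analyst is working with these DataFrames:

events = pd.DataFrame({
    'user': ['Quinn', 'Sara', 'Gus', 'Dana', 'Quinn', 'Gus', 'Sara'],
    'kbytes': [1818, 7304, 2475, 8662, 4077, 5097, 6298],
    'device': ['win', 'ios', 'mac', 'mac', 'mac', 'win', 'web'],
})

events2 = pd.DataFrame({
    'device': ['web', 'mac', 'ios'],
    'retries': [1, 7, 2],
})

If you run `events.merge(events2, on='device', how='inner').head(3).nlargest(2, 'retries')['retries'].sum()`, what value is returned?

merge on 'device' (how='inner') → 5 rows:
    user  kbytes device  retries
0   Sara    7304    ios        2
1    Gus    2475    mac        7
2   Dana    8662    mac        7
3  Quinn    4077    mac        7
4   Sara    6298    web        1
take first 3 rows:
   user  kbytes device  retries
0  Sara    7304    ios        2
1   Gus    2475    mac        7
2  Dana    8662    mac        7
take 2 rows with largest retries:
   user  kbytes device  retries
1   Gus    2475    mac        7
2  Dana    8662    mac        7
sum of column 'retries' → 14

14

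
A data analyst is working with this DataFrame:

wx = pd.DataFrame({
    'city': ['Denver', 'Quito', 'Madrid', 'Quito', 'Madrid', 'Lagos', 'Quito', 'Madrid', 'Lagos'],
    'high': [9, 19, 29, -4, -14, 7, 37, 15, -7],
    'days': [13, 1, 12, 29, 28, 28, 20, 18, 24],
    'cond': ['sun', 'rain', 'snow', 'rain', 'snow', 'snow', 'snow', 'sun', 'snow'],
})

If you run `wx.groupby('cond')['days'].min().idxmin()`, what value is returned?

group by cond, min of days:
cond
rain     1
snow    12
sun     13
Name: days, dtype: int64

rain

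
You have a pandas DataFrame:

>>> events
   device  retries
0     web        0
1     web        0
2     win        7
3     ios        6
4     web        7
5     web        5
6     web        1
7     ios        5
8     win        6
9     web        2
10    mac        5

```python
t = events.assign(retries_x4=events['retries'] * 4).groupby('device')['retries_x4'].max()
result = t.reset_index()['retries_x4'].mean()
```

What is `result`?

25.0

add column retries_x4 = events['retries'] * 4:
   device  retries  retries_x4
0     web        0           0
1     web        0           0
2     win        7          28
3     ios        6          24
4     web        7          28
5     web        5          20
6     web        1           4
7     ios        5          20
8     win        6          24
9     web        2           8
10    mac        5          20
group by device, max of retries_x4:
device
ios    24
mac    20
web    28
win    28
Name: retries_x4, dtype: int64
reset_index():
  device  retries_x4
0    ios          24
1    mac          20
2    web          28
3    win          28
The mean of column 'retries_x4' is 25.0.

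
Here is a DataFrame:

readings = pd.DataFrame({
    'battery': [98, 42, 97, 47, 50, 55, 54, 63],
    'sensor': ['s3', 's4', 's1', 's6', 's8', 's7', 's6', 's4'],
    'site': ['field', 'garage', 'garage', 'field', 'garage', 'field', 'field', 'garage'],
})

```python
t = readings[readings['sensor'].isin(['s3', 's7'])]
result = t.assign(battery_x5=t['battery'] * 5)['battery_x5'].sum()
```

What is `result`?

filter rows where sensor in ['s3', 's7']:
   battery sensor   site
0       98     s3  field
5       55     s7  field
add column battery_x5 = t['battery'] * 5:
   battery sensor   site  battery_x5
0       98     s3  field         490
5       55     s7  field         275
Hence 765.

765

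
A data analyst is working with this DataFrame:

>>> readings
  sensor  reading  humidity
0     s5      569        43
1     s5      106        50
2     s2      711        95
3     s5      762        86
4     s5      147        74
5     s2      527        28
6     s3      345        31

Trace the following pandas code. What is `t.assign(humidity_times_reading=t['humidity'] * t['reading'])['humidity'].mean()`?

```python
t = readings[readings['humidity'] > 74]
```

90.5

filter rows where humidity > 74:
  sensor  reading  humidity
2     s2      711        95
3     s5      762        86
add column humidity_times_reading = t['humidity'] * t['reading']:
  sensor  reading  humidity  humidity_times_reading
2     s2      711        95                   67545
3     s5      762        86                   65532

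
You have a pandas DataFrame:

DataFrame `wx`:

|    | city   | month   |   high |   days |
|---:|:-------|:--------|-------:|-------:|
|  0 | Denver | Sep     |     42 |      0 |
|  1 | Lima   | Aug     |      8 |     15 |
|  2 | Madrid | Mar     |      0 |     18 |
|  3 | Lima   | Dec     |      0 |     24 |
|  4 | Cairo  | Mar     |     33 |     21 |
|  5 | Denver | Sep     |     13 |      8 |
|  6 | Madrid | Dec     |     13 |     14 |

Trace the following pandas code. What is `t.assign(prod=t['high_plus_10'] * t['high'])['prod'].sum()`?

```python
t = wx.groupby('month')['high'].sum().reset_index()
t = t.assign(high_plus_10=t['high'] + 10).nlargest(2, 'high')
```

group by month, sum of high:
month
Aug     8
Dec    13
Mar    33
Sep    55
Name: high, dtype: int64
reset_index():
  month  high
0   Aug     8
1   Dec    13
2   Mar    33
3   Sep    55
add column high_plus_10 = t['high'] + 10:
  month  high  high_plus_10
0   Aug     8            18
1   Dec    13            23
2   Mar    33            43
3   Sep    55            65
take 2 rows with largest high:
  month  high  high_plus_10
3   Sep    55            65
2   Mar    33            43
add column prod = t['high_plus_10'] * t['high']:
  month  high  high_plus_10  prod
3   Sep    55            65  3575
2   Mar    33            43  1419

4994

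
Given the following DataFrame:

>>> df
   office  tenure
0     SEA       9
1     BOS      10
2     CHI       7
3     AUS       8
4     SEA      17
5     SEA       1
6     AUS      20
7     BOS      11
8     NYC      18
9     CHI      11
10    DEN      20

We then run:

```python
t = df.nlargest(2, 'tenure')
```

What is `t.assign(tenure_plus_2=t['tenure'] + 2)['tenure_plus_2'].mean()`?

take 2 rows with largest tenure:
   office  tenure
6     AUS      20
10    DEN      20
add column tenure_plus_2 = t['tenure'] + 2:
   office  tenure  tenure_plus_2
6     AUS      20             22
10    DEN      20             22

22.0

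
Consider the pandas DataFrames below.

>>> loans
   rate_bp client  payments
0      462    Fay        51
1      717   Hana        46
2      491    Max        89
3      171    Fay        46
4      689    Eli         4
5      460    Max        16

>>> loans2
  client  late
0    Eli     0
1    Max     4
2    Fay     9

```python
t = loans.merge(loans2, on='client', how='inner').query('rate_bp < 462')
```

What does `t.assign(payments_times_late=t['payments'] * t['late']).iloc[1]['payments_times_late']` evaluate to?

merge on 'client' (how='inner') → 5 rows:
   rate_bp client  payments  late
0      462    Fay        51     9
1      491    Max        89     4
2      171    Fay        46     9
3      689    Eli         4     0
4      460    Max        16     4
filter rows where rate_bp < 462:
   rate_bp client  payments  late
2      171    Fay        46     9
4      460    Max        16     4
add column payments_times_late = t['payments'] * t['late']:
   rate_bp client  payments  late  payments_times_late
2      171    Fay        46     9                  414
4      460    Max        16     4                   64

64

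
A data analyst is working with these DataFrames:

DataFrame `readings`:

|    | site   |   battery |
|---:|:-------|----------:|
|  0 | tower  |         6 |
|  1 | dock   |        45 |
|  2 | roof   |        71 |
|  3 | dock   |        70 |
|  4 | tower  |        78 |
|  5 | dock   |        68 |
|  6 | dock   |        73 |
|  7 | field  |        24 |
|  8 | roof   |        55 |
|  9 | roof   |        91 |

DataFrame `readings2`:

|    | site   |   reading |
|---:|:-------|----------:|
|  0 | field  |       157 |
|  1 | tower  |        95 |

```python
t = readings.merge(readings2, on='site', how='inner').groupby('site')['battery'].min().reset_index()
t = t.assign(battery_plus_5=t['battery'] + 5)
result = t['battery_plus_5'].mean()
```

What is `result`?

merge on 'site' (how='inner') → 3 rows:
    site  battery  reading
0  tower        6       95
1  tower       78       95
2  field       24      157
group by site, min of battery:
site
field    24
tower     6
Name: battery, dtype: int64
reset_index():
    site  battery
0  field       24
1  tower        6
add column battery_plus_5 = t['battery'] + 5:
    site  battery  battery_plus_5
0  field       24              29
1  tower        6              11
mean of column 'battery_plus_5' → 20.0

20.0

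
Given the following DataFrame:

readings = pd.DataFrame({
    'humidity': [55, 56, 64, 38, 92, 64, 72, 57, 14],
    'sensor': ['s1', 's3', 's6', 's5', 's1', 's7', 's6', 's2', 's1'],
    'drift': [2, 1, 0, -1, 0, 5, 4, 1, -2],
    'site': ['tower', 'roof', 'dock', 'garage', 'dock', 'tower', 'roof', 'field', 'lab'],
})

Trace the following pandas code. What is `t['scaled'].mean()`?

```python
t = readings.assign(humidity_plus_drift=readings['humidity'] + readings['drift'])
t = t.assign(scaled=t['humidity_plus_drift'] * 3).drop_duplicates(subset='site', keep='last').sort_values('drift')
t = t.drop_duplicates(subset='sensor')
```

151.2

add column humidity_plus_drift = readings['humidity'] + readings['drift']:
   humidity sensor  drift    site  humidity_plus_drift
0        55     s1      2   tower                   57
1        56     s3      1    roof                   57
2        64     s6      0    dock                   64
3        38     s5     -1  garage                   37
4        92     s1      0    dock                   92
5        64     s7      5   tower                   69
6        72     s6      4    roof                   76
7        57     s2      1   field                   58
8        14     s1     -2     lab                   12
add column scaled = t['humidity_plus_drift'] * 3:
   humidity sensor  drift    site  humidity_plus_drift  scaled
0        55     s1      2   tower                   57     171
1        56     s3      1    roof                   57     171
2        64     s6      0    dock                   64     192
3        38     s5     -1  garage                   37     111
4        92     s1      0    dock                   92     276
5        64     s7      5   tower                   69     207
6        72     s6      4    roof                   76     228
7        57     s2      1   field                   58     174
8        14     s1     -2     lab                   12      36
drop duplicate site (keep=last):
   humidity sensor  drift    site  humidity_plus_drift  scaled
3        38     s5     -1  garage                   37     111
4        92     s1      0    dock                   92     276
5        64     s7      5   tower                   69     207
6        72     s6      4    roof                   76     228
7        57     s2      1   field                   58     174
8        14     s1     -2     lab                   12      36
sort by drift:
   humidity sensor  drift    site  humidity_plus_drift  scaled
8        14     s1     -2     lab                   12      36
3        38     s5     -1  garage                   37     111
4        92     s1      0    dock                   92     276
7        57     s2      1   field                   58     174
6        72     s6      4    roof                   76     228
5        64     s7      5   tower                   69     207
drop duplicate sensor (keep=first):
   humidity sensor  drift    site  humidity_plus_drift  scaled
8        14     s1     -2     lab                   12      36
3        38     s5     -1  garage                   37     111
7        57     s2      1   field                   58     174
6        72     s6      4    roof                   76     228
5        64     s7      5   tower                   69     207
mean of column 'scaled' → 151.2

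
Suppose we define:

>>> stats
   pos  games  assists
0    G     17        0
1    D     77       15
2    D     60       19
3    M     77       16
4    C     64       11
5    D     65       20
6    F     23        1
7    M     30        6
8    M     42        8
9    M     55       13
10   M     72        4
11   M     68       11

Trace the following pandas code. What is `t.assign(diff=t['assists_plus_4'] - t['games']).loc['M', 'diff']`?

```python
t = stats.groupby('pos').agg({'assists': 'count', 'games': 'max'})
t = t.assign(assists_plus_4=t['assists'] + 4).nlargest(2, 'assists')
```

-67

group by pos: count(assists), max(games):
     assists  games
pos                
C          1     64
D          3     77
F          1     23
G          1     17
M          6     77
add column assists_plus_4 = t['assists'] + 4:
     assists  games  assists_plus_4
pos                                
C          1     64               5
D          3     77               7
F          1     23               5
G          1     17               5
M          6     77              10
take 2 rows with largest assists:
     assists  games  assists_plus_4
pos                                
M          6     77              10
D          3     77               7
add column diff = t['assists_plus_4'] - t['games']:
     assists  games  assists_plus_4  diff
pos                                      
M          6     77              10   -67
D          3     77               7   -70
Finally, value at row 'M', column 'diff' = -67.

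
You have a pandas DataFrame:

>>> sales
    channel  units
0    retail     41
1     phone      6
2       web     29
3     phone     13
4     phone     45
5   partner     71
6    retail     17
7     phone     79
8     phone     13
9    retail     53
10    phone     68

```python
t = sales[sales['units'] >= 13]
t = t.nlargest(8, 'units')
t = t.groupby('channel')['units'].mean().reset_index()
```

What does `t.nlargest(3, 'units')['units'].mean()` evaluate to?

57.3333333333

filter rows where units >= 13:
    channel  units
0    retail     41
2       web     29
3     phone     13
4     phone     45
5   partner     71
6    retail     17
7     phone     79
8     phone     13
9    retail     53
10    phone     68
take 8 rows with largest units:
    channel  units
7     phone     79
5   partner     71
10    phone     68
9    retail     53
4     phone     45
0    retail     41
2       web     29
6    retail     17
group by channel, mean of units:
channel
partner    71.0
phone      64.0
retail     37.0
web        29.0
Name: units, dtype: float64
reset_index():
   channel  units
0  partner   71.0
1    phone   64.0
2   retail   37.0
3      web   29.0
take 3 rows with largest units:
   channel  units
0  partner   71.0
1    phone   64.0
2   retail   37.0
Hence 57.3333333333.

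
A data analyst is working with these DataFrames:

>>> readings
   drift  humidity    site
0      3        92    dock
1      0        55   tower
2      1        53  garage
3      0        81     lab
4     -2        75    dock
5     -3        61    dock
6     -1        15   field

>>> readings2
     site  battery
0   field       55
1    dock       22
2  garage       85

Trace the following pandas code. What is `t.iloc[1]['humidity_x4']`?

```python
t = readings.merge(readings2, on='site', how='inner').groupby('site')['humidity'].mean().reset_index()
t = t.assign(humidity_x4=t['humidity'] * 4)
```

merge on 'site' (how='inner') → 5 rows:
   drift  humidity    site  battery
0      3        92    dock       22
1      1        53  garage       85
2     -2        75    dock       22
3     -3        61    dock       22
4     -1        15   field       55
group by site, mean of humidity:
site
dock      76.0
field     15.0
garage    53.0
Name: humidity, dtype: float64
reset_index():
     site  humidity
0    dock      76.0
1   field      15.0
2  garage      53.0
add column humidity_x4 = t['humidity'] * 4:
     site  humidity  humidity_x4
0    dock      76.0        304.0
1   field      15.0         60.0
2  garage      53.0        212.0

60.0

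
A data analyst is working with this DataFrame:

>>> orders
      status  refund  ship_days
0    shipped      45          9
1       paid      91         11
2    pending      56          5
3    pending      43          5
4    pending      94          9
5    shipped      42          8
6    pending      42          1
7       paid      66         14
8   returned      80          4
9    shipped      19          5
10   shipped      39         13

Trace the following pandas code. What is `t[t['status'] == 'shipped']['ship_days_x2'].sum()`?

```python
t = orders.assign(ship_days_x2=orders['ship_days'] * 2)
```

70

add column ship_days_x2 = orders['ship_days'] * 2:
      status  refund  ship_days  ship_days_x2
0    shipped      45          9            18
1       paid      91         11            22
2    pending      56          5            10
3    pending      43          5            10
4    pending      94          9            18
5    shipped      42          8            16
6    pending      42          1             2
7       paid      66         14            28
8   returned      80          4             8
9    shipped      19          5            10
10   shipped      39         13            26
filter rows where status == 'shipped':
     status  refund  ship_days  ship_days_x2
0   shipped      45          9            18
5   shipped      42          8            16
9   shipped      19          5            10
10  shipped      39         13            26
Reading off the sum of column 'ship_days_x2', we get 70.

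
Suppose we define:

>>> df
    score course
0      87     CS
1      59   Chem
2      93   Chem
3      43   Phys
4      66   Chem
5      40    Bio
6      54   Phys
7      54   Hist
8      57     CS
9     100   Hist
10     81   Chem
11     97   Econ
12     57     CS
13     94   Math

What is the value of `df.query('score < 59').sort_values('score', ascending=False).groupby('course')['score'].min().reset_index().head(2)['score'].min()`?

filter rows where score < 59:
    score course
3      43   Phys
5      40    Bio
6      54   Phys
7      54   Hist
8      57     CS
12     57     CS
sort by score descending:
    score course
8      57     CS
12     57     CS
6      54   Phys
7      54   Hist
3      43   Phys
5      40    Bio
group by course, min of score:
course
Bio     40
CS      57
Hist    54
Phys    43
Name: score, dtype: int64
reset_index():
  course  score
0    Bio     40
1     CS     57
2   Hist     54
3   Phys     43
take first 2 rows:
  course  score
0    Bio     40
1     CS     57

40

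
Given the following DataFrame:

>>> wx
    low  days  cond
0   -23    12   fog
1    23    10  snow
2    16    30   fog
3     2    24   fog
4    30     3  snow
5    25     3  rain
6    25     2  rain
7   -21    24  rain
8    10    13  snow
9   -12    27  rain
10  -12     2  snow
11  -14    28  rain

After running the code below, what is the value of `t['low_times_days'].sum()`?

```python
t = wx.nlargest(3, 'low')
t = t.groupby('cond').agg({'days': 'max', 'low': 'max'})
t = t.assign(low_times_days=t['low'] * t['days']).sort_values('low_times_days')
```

take 3 rows with largest low:
   low  days  cond
4   30     3  snow
5   25     3  rain
6   25     2  rain
group by cond: max(days), max(low):
      days  low
cond           
rain     3   25
snow     3   30
add column low_times_days = t['low'] * t['days']:
      days  low  low_times_days
cond                           
rain     3   25              75
snow     3   30              90
sort by low_times_days:
      days  low  low_times_days
cond                           
rain     3   25              75
snow     3   30              90
Taking the sum of column 'low_times_days' gives 165.

165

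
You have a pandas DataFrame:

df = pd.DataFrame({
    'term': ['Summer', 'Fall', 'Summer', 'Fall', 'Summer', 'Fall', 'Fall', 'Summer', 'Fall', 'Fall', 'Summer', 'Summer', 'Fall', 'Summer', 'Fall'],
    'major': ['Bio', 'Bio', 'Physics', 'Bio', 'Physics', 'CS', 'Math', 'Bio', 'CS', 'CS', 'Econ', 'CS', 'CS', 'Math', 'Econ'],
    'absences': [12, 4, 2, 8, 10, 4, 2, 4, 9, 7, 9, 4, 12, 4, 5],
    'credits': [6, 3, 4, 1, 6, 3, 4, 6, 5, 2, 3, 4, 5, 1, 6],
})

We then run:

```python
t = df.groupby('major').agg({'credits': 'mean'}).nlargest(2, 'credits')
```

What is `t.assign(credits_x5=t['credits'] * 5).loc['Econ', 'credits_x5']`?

group by major, mean of credits:
         credits
major           
Bio          4.0
CS           3.8
Econ         4.5
Math         2.5
Physics      5.0
take 2 rows with largest credits:
         credits
major           
Physics      5.0
Econ         4.5
add column credits_x5 = t['credits'] * 5:
         credits  credits_x5
major                       
Physics      5.0        25.0
Econ         4.5        22.5

22.5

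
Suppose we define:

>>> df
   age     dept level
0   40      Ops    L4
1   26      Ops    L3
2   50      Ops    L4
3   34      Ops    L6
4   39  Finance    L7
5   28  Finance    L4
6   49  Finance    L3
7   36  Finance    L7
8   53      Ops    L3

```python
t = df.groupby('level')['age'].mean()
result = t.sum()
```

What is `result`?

group by level, mean of age:
level
L3    42.666667
L4    39.333333
L6    34.000000
L7    37.500000
Name: age, dtype: float64

153.5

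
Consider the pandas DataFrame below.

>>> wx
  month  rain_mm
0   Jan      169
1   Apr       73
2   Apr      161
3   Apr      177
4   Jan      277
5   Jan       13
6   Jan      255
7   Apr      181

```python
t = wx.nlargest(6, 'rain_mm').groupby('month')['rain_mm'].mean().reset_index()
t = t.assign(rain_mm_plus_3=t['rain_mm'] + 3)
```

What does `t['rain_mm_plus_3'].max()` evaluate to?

236.666666667

take 6 rows with largest rain_mm:
  month  rain_mm
4   Jan      277
6   Jan      255
7   Apr      181
3   Apr      177
0   Jan      169
2   Apr      161
group by month, mean of rain_mm:
month
Apr    173.000000
Jan    233.666667
Name: rain_mm, dtype: float64
reset_index():
  month     rain_mm
0   Apr  173.000000
1   Jan  233.666667
add column rain_mm_plus_3 = t['rain_mm'] + 3:
  month     rain_mm  rain_mm_plus_3
0   Apr  173.000000      176.000000
1   Jan  233.666667      236.666667
Then the max of column 'rain_mm_plus_3': 236.666666667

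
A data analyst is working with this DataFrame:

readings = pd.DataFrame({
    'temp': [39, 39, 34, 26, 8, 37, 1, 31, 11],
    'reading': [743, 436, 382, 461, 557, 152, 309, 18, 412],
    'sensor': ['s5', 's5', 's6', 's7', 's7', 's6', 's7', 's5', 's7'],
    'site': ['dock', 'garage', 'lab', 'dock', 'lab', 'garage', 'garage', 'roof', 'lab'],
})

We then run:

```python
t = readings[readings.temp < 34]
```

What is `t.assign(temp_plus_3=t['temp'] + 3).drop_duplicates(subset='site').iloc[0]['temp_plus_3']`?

filter rows where temp < 34:
   temp  reading sensor    site
3    26      461     s7    dock
4     8      557     s7     lab
6     1      309     s7  garage
7    31       18     s5    roof
8    11      412     s7     lab
add column temp_plus_3 = t['temp'] + 3:
   temp  reading sensor    site  temp_plus_3
3    26      461     s7    dock           29
4     8      557     s7     lab           11
6     1      309     s7  garage            4
7    31       18     s5    roof           34
8    11      412     s7     lab           14
drop duplicate site (keep=first):
   temp  reading sensor    site  temp_plus_3
3    26      461     s7    dock           29
4     8      557     s7     lab           11
6     1      309     s7  garage            4
7    31       18     s5    roof           34
Hence 29.

29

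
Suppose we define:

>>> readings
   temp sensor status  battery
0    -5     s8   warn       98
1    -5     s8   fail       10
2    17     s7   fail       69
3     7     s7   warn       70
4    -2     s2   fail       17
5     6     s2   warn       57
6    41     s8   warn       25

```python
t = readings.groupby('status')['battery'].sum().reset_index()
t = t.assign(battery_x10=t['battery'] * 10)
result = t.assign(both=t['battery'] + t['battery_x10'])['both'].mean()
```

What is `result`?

1903.0

group by status, sum of battery:
status
fail     96
warn    250
Name: battery, dtype: int64
reset_index():
  status  battery
0   fail       96
1   warn      250
add column battery_x10 = t['battery'] * 10:
  status  battery  battery_x10
0   fail       96          960
1   warn      250         2500
add column both = t['battery'] + t['battery_x10']:
  status  battery  battery_x10  both
0   fail       96          960  1056
1   warn      250         2500  2750
Taking the mean of column 'both' gives 1903.0.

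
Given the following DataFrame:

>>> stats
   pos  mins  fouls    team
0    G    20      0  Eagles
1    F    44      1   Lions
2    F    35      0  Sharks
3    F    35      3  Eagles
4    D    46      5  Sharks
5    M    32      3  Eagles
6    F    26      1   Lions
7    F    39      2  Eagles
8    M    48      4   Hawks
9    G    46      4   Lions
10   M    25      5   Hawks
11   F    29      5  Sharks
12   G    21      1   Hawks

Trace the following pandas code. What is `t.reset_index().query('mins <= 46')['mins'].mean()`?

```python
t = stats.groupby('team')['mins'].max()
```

43.6666666667

group by team, max of mins:
team
Eagles    39
Hawks     48
Lions     46
Sharks    46
Name: mins, dtype: int64
reset_index():
     team  mins
0  Eagles    39
1   Hawks    48
2   Lions    46
3  Sharks    46
filter rows where mins <= 46:
     team  mins
0  Eagles    39
2   Lions    46
3  Sharks    46
The mean of column 'mins' is 43.6666666667.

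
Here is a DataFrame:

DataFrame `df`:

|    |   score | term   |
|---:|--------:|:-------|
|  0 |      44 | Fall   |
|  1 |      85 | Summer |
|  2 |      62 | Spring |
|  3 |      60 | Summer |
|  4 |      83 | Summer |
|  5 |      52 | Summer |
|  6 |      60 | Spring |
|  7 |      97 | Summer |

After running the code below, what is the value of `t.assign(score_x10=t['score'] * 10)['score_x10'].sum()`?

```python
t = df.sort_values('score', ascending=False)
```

5430

sort by score descending:
   score    term
7     97  Summer
1     85  Summer
4     83  Summer
2     62  Spring
3     60  Summer
6     60  Spring
5     52  Summer
0     44    Fall
add column score_x10 = t['score'] * 10:
   score    term  score_x10
7     97  Summer        970
1     85  Summer        850
4     83  Summer        830
2     62  Spring        620
3     60  Summer        600
6     60  Spring        600
5     52  Summer        520
0     44    Fall        440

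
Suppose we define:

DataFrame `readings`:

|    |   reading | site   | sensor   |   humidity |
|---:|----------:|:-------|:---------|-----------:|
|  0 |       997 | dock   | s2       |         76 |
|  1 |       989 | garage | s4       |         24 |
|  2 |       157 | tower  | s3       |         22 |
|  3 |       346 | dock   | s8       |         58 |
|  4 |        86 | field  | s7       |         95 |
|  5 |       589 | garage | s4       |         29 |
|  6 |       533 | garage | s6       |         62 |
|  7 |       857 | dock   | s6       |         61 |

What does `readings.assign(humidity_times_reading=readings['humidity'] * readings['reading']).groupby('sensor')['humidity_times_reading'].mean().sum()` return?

170534.0

add column humidity_times_reading = readings['humidity'] * readings['reading']:
   reading    site sensor  humidity  humidity_times_reading
0      997    dock     s2        76                   75772
1      989  garage     s4        24                   23736
2      157   tower     s3        22                    3454
3      346    dock     s8        58                   20068
4       86   field     s7        95                    8170
5      589  garage     s4        29                   17081
6      533  garage     s6        62                   33046
7      857    dock     s6        61                   52277
group by sensor, mean of humidity_times_reading:
sensor
s2    75772.0
s3     3454.0
s4    20408.5
s6    42661.5
s7     8170.0
s8    20068.0
Name: humidity_times_reading, dtype: float64
sum of the resulting series → 170534.0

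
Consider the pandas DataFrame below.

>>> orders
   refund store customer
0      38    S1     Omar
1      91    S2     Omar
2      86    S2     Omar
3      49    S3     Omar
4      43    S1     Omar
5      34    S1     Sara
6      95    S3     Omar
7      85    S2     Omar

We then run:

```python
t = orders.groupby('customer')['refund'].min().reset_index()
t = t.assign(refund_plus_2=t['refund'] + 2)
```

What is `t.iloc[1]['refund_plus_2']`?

36

group by customer, min of refund:
customer
Omar    38
Sara    34
Name: refund, dtype: int64
reset_index():
  customer  refund
0     Omar      38
1     Sara      34
add column refund_plus_2 = t['refund'] + 2:
  customer  refund  refund_plus_2
0     Omar      38             40
1     Sara      34             36
The value at position 1, column 'refund_plus_2' is 36.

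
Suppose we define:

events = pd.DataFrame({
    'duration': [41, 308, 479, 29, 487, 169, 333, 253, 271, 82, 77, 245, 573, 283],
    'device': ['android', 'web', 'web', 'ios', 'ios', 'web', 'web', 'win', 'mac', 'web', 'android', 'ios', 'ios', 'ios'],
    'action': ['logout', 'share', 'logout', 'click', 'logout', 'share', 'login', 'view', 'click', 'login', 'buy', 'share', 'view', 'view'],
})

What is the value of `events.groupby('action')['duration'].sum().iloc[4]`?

group by action, sum of duration:
action
buy         77
click      300
login      415
logout    1007
share      722
view      1109
Name: duration, dtype: int64
Taking the value at position 4 gives 722.

722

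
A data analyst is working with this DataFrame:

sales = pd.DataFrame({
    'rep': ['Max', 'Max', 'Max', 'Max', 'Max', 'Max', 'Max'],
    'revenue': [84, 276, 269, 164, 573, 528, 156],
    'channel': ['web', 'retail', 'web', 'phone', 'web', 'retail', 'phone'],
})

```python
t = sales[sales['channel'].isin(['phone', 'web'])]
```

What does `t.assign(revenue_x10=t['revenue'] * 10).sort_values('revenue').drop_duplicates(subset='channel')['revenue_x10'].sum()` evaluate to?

filter rows where channel in ['phone', 'web']:
   rep  revenue channel
0  Max       84     web
2  Max      269     web
3  Max      164   phone
4  Max      573     web
6  Max      156   phone
add column revenue_x10 = t['revenue'] * 10:
   rep  revenue channel  revenue_x10
0  Max       84     web          840
2  Max      269     web         2690
3  Max      164   phone         1640
4  Max      573     web         5730
6  Max      156   phone         1560
sort by revenue:
   rep  revenue channel  revenue_x10
0  Max       84     web          840
6  Max      156   phone         1560
3  Max      164   phone         1640
2  Max      269     web         2690
4  Max      573     web         5730
drop duplicate channel (keep=first):
   rep  revenue channel  revenue_x10
0  Max       84     web          840
6  Max      156   phone         1560

2400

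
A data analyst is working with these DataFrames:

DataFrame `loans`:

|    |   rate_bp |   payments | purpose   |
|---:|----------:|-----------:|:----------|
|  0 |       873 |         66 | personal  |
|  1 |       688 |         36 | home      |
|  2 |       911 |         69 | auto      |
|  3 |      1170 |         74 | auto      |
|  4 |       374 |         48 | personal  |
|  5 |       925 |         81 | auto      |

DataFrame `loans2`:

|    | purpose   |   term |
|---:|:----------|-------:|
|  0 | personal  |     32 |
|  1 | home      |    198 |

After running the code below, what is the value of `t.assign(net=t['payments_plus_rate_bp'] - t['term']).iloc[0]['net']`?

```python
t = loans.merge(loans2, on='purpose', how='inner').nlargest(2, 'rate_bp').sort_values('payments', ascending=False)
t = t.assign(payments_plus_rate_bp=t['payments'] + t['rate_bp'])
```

907

merge on 'purpose' (how='inner') → 3 rows:
   rate_bp  payments   purpose  term
0      873        66  personal    32
1      688        36      home   198
2      374        48  personal    32
take 2 rows with largest rate_bp:
   rate_bp  payments   purpose  term
0      873        66  personal    32
1      688        36      home   198
sort by payments descending:
   rate_bp  payments   purpose  term
0      873        66  personal    32
1      688        36      home   198
add column payments_plus_rate_bp = t['payments'] + t['rate_bp']:
   rate_bp  payments   purpose  term  payments_plus_rate_bp
0      873        66  personal    32                    939
1      688        36      home   198                    724
add column net = t['payments_plus_rate_bp'] - t['term']:
   rate_bp  payments   purpose  term  payments_plus_rate_bp  net
0      873        66  personal    32                    939  907
1      688        36      home   198                    724  526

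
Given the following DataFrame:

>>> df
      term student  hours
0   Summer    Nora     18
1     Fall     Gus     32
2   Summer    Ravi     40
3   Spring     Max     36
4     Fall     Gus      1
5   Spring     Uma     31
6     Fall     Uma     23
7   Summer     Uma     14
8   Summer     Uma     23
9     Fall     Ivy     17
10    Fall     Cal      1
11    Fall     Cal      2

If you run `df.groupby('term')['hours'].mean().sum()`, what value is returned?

group by term, mean of hours:
term
Fall      12.666667
Spring    33.500000
Summer    23.750000
Name: hours, dtype: float64

69.9166666667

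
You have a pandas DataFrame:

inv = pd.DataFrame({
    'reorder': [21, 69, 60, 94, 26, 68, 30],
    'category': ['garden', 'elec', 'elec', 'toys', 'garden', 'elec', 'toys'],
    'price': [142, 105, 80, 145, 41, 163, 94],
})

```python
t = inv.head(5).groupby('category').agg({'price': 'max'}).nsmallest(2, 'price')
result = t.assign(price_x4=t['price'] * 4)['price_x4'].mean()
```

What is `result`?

take first 5 rows:
   reorder category  price
0       21   garden    142
1       69     elec    105
2       60     elec     80
3       94     toys    145
4       26   garden     41
group by category, max of price:
          price
category       
elec        105
garden      142
toys        145
take 2 rows with smallest price:
          price
category       
elec        105
garden      142
add column price_x4 = t['price'] * 4:
          price  price_x4
category                 
elec        105       420
garden      142       568

494.0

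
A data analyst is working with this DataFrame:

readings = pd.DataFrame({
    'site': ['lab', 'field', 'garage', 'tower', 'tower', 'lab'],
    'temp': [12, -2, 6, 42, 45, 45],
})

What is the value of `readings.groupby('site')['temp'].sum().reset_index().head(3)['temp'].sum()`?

group by site, sum of temp:
site
field     -2
garage     6
lab       57
tower     87
Name: temp, dtype: int64
reset_index():
     site  temp
0   field    -2
1  garage     6
2     lab    57
3   tower    87
take first 3 rows:
     site  temp
0   field    -2
1  garage     6
2     lab    57
Taking the sum of column 'temp' gives 61.

61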